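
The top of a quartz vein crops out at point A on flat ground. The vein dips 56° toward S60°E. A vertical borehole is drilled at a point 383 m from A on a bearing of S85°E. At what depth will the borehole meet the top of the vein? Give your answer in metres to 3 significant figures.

The hole lies 25° from the dip direction, so the down-dip offset is 383 × cos 25° = 347.12 m.
Depth = down-dip offset × tan(dip) = 347.12 × tan 56° = 347.12 × 1.4826
Depth = 514.62 m

515 m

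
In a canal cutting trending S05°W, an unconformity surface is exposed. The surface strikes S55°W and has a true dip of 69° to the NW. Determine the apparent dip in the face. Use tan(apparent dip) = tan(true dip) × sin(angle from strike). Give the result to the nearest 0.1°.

63.4°

The section lies 50° from the strike.
tan α = tan 69° × sin 50° = 2.6051 × 0.7660 = 1.9956
α = arctan(1.9956) = 63.38°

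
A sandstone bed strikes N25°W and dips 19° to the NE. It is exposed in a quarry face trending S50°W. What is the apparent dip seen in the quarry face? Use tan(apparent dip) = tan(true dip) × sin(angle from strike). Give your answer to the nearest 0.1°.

Angle between strike (N25°W) and section (S50°W): β = 75°.
tan α = tan 19° × sin 75° = 0.3443 × 0.9659 = 0.3326
α = arctan(0.3326) = 18.40°

18.4°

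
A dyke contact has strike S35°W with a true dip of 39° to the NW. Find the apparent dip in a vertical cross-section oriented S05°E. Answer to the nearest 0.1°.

The strike is S35°W and the section trends S05°E; the acute angle between them is β = 40°.
tan(apparent dip) = tan 39° · sin 40° = 0.5205
apparent dip = arctan 0.5205 = 27.50°

27.5°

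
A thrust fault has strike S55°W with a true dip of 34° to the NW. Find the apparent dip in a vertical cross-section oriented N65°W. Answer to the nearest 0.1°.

30.3°

Angle between strike (S55°W) and section (N65°W): β = 60°.
tan(apparent dip) = tan 34° · sin 60° = 0.5841
α = arctan(0.5841) = 30.29°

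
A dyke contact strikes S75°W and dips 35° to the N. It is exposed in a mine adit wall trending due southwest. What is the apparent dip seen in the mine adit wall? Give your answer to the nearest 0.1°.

19.3°

The strike is S75°W and the section trends due southwest; the acute angle between them is β = 30°.
tan α = tan 35° × sin 30° = 0.7002 × 0.5000 = 0.3501
apparent dip = arctan 0.3501 = 19.30°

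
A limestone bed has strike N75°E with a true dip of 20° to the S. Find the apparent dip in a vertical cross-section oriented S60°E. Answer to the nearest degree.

14°

The strike is N75°E and the section trends S60°E; the acute angle between them is β = 45°.
tan α = tan 20° × sin 45° = 0.3640 × 0.7071 = 0.2574
α = arctan(0.2574) = 14.43°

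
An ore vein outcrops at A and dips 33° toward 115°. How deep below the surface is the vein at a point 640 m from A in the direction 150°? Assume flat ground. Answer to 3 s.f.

The hole lies 35° from the dip direction, so the down-dip offset is 640 × cos 35° = 524.26 m.
Depth = down-dip offset × tan(dip) = 524.26 × tan 33° = 524.26 × 0.6494
Depth = 340.46 m

340 m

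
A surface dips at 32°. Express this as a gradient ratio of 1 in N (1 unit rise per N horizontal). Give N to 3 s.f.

1 : N means tan θ = 1/N, so N = 1/tan 32° = 1/0.6249

1 in 1.60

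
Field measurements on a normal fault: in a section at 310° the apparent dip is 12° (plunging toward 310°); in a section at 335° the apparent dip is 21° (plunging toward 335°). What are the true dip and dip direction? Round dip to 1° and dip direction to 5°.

true dip 27°, dip direction 015°

The two traces are lines in the plane: v₁ = (sin 310°·cos 12°, cos 310°·cos 12°, −sin 12°), v₂ = (sin 335°·cos 21°, cos 335°·cos 21°, −sin 21°).
The plane normal is n = v₁ × v₂ ∝ (0.049, 0.186, 0.386).
True dip = arccos(n_z / |n|) = arccos(0.8945) = 26.6°.
Dip direction = atan2(0.049, 0.186) = 15° (azimuth of n's horizontal projection).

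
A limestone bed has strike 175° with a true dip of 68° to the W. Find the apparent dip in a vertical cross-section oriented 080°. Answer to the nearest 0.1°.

The strike is 175° and the section trends 080°; the acute angle between them is β = 85°.
tan α = tan 68° × sin 85° = 2.4751 × 0.9962 = 2.4657
α = arctan(2.4657) = 67.92°

67.9°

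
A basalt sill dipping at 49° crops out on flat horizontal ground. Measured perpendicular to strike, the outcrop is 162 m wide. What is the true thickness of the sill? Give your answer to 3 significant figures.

True thickness t = w · sin(dip) = 162 × sin 49°
t = 162 × 0.7547 = 122.263 m

122 m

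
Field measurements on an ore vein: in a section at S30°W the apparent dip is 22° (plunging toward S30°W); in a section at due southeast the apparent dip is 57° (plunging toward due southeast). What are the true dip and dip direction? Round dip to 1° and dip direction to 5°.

true dip 57°, dip direction 135°

The two traces are lines in the plane: v₁ = (sin 210°·cos 22°, cos 210°·cos 22°, −sin 22°), v₂ = (sin 135°·cos 57°, cos 135°·cos 57°, −sin 57°).
Cross product v₁ × v₂ gives the pole to the plane: n ∝ (0.529, -0.533, 0.488).
tan δ = √(n_x²+n_y²)/n_z = 0.751/0.488, so δ = 57.0°.
Dip direction = azimuth of (n_x, n_y) = atan2(0.529, -0.533) = 135°.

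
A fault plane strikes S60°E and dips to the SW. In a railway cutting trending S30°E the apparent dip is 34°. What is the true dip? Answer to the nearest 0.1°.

53.5°

β = acute angle between strike S60°E and section S30°E = 30°.
tan(true dip) = tan 34° / sin 30° = 1.3490
true dip = arctan 1.3490 = 53.45°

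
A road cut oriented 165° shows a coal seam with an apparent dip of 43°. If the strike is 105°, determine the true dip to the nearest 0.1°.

The section is 60° from the strike.
tan(true dip) = tan 43° / sin 60° = 1.0768
true dip = arctan 1.0768 = 47.12°

47.1°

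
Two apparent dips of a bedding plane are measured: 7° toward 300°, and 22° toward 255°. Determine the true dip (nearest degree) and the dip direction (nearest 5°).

The two traces are lines in the plane: v₁ = (sin 300°·cos 7°, cos 300°·cos 7°, −sin 7°), v₂ = (sin 255°·cos 22°, cos 255°·cos 22°, −sin 22°).
n = v₁ × v₂ = (-0.215, -0.213, 0.651) (taken with n_z > 0).
tan δ = √(n_x²+n_y²)/n_z = 0.303/0.651, so δ = 24.9°.
The horizontal component of n points toward azimuth atan2(n_x, n_y) = 225°, the dip direction.

true dip 25°, dip direction 225°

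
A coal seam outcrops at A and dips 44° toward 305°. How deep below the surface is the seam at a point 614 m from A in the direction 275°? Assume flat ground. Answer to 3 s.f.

513 m

The hole lies 30° from the dip direction, so the down-dip offset is 614 × cos 30° = 531.74 m.
Depth = down-dip offset × tan(dip) = 531.74 × tan 44° = 531.74 × 0.9657
Depth = 513.49 m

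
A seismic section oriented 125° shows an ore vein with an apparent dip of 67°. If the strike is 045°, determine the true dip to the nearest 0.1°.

β = acute angle between strike 045° and section 125° = 80°.
tan(true dip) = tan 67° / sin 80° = 2.3922
true dip = arctan 2.3922 = 67.31°

67.3°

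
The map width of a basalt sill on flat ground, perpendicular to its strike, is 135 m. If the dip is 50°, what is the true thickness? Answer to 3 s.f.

True thickness t = w · sin(dip) = 135 × sin 50°
t = 135 × 0.7660 = 103.416 m

103 m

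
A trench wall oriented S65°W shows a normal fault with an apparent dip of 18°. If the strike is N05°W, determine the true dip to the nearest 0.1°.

β = acute angle between strike N05°W and section S65°W = 70°.
tan(true dip) = tan 18° / sin 70° = 0.3458
δ = arctan(0.3458) = 19.07°

19.1°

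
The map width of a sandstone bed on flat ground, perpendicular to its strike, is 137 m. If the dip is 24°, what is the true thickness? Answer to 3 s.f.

True thickness t = w · sin(dip) = 137 × sin 24°
t = 137 × 0.4067 = 55.723 m

55.7 m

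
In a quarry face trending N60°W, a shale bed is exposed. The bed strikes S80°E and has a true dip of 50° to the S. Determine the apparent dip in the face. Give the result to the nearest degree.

22°

The strike is S80°E and the section trends N60°W; the acute angle between them is β = 20°.
tan α = tan 50° × sin 20° = 1.1918 × 0.3420 = 0.4076
apparent dip = arctan 0.4076 = 22.18°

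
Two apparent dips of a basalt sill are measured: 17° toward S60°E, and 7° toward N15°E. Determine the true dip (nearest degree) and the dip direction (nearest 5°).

true dip 20°, dip direction 085°

Represent each trace as a vector plunging at its apparent dip toward its trend (east-north-up frame): v₁ = (0.828, -0.478, -0.292), v₂ = (0.257, 0.959, -0.122).
n = v₁ × v₂ = (0.339, 0.026, 0.917) (taken with n_z > 0).
Dip δ = arctan(|n_h|/n_z) = arctan(0.340/0.917) = 20.3°.
The horizontal component of n points toward azimuth atan2(n_x, n_y) = 86°, the dip direction.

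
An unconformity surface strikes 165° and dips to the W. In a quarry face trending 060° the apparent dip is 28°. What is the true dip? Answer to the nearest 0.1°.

28.8°

β = acute angle between strike 165° and section 060° = 75°.
tan(true dip) = tan 28° / sin 75° = 0.5505
true dip = arctan 0.5505 = 28.83°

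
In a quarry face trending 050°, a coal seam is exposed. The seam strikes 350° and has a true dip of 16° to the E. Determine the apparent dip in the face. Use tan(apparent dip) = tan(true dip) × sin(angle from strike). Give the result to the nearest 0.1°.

13.9°

The section lies 60° from the strike.
tan(apparent dip) = tan 16° · sin 60° = 0.2483
α = arctan(0.2483) = 13.95°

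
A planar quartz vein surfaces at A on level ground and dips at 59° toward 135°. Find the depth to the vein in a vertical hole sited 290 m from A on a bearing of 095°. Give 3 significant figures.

The hole lies 40° from the dip direction, so the down-dip offset is 290 × cos 40° = 222.15 m.
Depth = down-dip offset × tan(dip) = 222.15 × tan 59° = 222.15 × 1.6643
Depth = 369.72 m

370 m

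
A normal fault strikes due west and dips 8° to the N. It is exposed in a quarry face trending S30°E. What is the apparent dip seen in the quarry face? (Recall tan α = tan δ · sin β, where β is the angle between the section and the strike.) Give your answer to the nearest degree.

7°

The section lies 60° from the strike.
tan(apparent dip) = tan 8° · sin 60° = 0.1217
α = arctan(0.1217) = 6.94°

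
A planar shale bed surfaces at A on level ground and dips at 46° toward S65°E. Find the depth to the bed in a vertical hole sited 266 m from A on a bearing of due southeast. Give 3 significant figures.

The hole lies 20° from the dip direction, so the down-dip offset is 266 × cos 20° = 249.96 m.
Depth = down-dip offset × tan(dip) = 249.96 × tan 46° = 249.96 × 1.0355
Depth = 258.84 m

259 m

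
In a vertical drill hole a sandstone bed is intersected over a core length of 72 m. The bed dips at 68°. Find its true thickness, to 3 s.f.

27.0 m

True thickness t = h · cos(dip) = 72 × cos 68°
t = 72 × 0.3746 = 26.972 m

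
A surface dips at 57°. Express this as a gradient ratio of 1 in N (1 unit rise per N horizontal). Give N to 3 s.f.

1 : N means tan θ = 1/N, so N = 1/tan 57° = 1/1.5399

1 in 0.649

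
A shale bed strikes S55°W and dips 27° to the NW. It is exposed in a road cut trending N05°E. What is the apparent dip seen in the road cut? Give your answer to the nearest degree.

21°

Angle between strike (S55°W) and section (N05°E): β = 50°.
tan α = tan 27° × sin 50° = 0.5095 × 0.7660 = 0.3903
α = arctan(0.3903) = 21.32°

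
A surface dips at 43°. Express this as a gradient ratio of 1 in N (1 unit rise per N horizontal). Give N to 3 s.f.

1 in 1.07

1 : N means tan θ = 1/N, so N = 1/tan 43° = 1/0.9325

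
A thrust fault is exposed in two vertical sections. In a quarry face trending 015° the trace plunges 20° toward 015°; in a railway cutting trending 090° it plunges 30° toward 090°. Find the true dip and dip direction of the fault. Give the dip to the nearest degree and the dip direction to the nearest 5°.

true dip 32°, dip direction 070°

The two traces are lines in the plane: v₁ = (sin 15°·cos 20°, cos 15°·cos 20°, −sin 20°), v₂ = (sin 90°·cos 30°, cos 90°·cos 30°, −sin 30°).
Cross product v₁ × v₂ gives the pole to the plane: n ∝ (0.454, 0.175, 0.786).
tan δ = √(n_x²+n_y²)/n_z = 0.486/0.786, so δ = 31.7°.
The horizontal component of n points toward azimuth atan2(n_x, n_y) = 69°, the dip direction.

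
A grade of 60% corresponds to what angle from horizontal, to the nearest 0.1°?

31.0°

tan θ = 60/100 = 0.6000
θ = arctan(0.6000) = 30.96°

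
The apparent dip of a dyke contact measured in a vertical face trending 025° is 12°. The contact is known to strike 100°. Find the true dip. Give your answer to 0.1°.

The section is 75° from the strike.
tan(true dip) = tan 12° / sin 75° = 0.2201
true dip = arctan 0.2201 = 12.41°

12.4°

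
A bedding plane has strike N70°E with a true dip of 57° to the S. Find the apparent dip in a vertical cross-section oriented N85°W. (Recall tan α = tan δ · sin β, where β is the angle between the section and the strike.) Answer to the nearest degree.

Angle between strike (N70°E) and section (N85°W): β = 25°.
tan(apparent dip) = tan 57° · sin 25° = 0.6508
α = arctan(0.6508) = 33.06°

33°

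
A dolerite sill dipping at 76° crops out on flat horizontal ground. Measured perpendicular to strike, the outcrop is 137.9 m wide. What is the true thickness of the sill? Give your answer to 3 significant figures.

134 m

True thickness t = w · sin(dip) = 137.9 × sin 76°
t = 137.9 × 0.9703 = 133.804 m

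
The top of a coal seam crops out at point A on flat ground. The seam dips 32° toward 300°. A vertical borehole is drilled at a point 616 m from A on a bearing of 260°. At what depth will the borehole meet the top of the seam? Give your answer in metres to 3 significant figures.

295 m

The hole lies 40° from the dip direction, so the down-dip offset is 616 × cos 40° = 471.88 m.
Depth = down-dip offset × tan(dip) = 471.88 × tan 32° = 471.88 × 0.6249
Depth = 294.87 m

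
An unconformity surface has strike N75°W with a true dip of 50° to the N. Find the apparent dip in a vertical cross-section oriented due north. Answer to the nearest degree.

The section lies 75° from the strike.
tan α = tan 50° × sin 75° = 1.1918 × 0.9659 = 1.1511
apparent dip = arctan 1.1511 = 49.02°

49°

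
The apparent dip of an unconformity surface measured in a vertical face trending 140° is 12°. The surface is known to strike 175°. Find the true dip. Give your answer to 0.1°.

20.3°

β = acute angle between strike 175° and section 140° = 35°.
tan(true dip) = tan 12° / sin 35° = 0.3706
δ = arctan(0.3706) = 20.33°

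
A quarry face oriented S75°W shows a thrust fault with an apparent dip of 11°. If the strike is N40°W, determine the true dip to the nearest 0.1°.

12.1°

β = acute angle between strike N40°W and section S75°W = 65°.
tan(true dip) = tan 11° / sin 65° = 0.2145
true dip = arctan 0.2145 = 12.11°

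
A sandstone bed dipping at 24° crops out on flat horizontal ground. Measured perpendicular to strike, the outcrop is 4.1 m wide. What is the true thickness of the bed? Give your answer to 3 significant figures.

True thickness t = w · sin(dip) = 4.1 × sin 24°
t = 4.1 × 0.4067 = 1.668 m

1.67 m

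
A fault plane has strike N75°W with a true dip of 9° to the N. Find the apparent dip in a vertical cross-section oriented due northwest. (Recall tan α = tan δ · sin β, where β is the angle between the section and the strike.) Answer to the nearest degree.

5°

The strike is N75°W and the section trends due northwest; the acute angle between them is β = 30°.
tan α = tan 9° × sin 30° = 0.1584 × 0.5000 = 0.0792
α = arctan(0.0792) = 4.53°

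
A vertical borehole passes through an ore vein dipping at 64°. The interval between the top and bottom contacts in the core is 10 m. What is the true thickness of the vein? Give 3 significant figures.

4.38 m

True thickness t = h · cos(dip) = 10 × cos 64°
t = 10 × 0.4384 = 4.384 m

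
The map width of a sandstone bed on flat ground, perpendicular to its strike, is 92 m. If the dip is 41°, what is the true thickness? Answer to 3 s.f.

60.4 m

True thickness t = w · sin(dip) = 92 × sin 41°
t = 92 × 0.6561 = 60.357 m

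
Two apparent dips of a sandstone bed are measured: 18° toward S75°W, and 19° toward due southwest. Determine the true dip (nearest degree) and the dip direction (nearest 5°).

true dip 19°, dip direction 235°

Each apparent-dip line lies in the plane. As unit vectors (x east, y north, z up), v₁ plunges 18°→S75°W and v₂ plunges 19°→due southwest.
n = v₁ × v₂ = (-0.126, -0.092, 0.450) (taken with n_z > 0).
True dip = arccos(n_z / |n|) = arccos(0.9443) = 19.2°.
The horizontal component of n points toward azimuth atan2(n_x, n_y) = 234°, the dip direction.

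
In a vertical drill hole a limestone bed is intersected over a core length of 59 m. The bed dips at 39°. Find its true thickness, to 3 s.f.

True thickness t = h · cos(dip) = 59 × cos 39°
t = 59 × 0.7771 = 45.852 m

45.9 m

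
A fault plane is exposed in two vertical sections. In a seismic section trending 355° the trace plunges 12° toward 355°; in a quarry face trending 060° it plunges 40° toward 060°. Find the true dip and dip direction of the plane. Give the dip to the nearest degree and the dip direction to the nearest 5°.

true dip 40°, dip direction 070°

Each apparent-dip line lies in the plane. As unit vectors (x east, y north, z up), v₁ plunges 12°→355° and v₂ plunges 40°→060°.
n = v₁ × v₂ = (0.547, 0.193, 0.679) (taken with n_z > 0).
tan δ = √(n_x²+n_y²)/n_z = 0.580/0.679, so δ = 40.5°.
Dip direction = azimuth of (n_x, n_y) = atan2(0.547, 0.193) = 71°.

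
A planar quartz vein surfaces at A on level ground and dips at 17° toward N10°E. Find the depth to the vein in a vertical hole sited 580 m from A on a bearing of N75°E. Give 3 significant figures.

74.9 m

The hole lies 65° from the dip direction, so the down-dip offset is 580 × cos 65° = 245.12 m.
Depth = down-dip offset × tan(dip) = 245.12 × tan 17° = 245.12 × 0.3057
Depth = 74.94 m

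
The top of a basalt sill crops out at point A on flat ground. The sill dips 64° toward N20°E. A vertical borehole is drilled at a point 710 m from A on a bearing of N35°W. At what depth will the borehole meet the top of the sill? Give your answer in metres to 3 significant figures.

835 m

The hole lies 55° from the dip direction, so the down-dip offset is 710 × cos 55° = 407.24 m.
Depth = down-dip offset × tan(dip) = 407.24 × tan 64° = 407.24 × 2.0503
Depth = 834.96 m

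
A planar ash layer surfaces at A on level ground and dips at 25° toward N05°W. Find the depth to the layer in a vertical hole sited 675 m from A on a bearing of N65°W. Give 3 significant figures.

157 m

The hole lies 60° from the dip direction, so the down-dip offset is 675 × cos 60° = 337.50 m.
Depth = down-dip offset × tan(dip) = 337.50 × tan 25° = 337.50 × 0.4663
Depth = 157.38 m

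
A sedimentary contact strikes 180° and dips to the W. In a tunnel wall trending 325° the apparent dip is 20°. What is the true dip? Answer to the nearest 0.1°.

β = acute angle between strike 180° and section 325° = 35°.
tan δ = tan α / sin β = tan 20° / sin 35° = 0.3640 / 0.5736 = 0.6346
true dip = arctan 0.6346 = 32.40°

32.4°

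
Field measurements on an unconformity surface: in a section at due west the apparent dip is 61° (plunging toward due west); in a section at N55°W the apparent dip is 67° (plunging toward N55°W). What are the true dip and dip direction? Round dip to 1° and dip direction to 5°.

Represent each trace as a vector plunging at its apparent dip toward its trend (east-north-up frame): v₁ = (-0.485, -0.000, -0.875), v₂ = (-0.320, 0.224, -0.921).
n = v₁ × v₂ = (-0.196, 0.166, 0.109) (taken with n_z > 0).
Dip δ = arctan(|n_h|/n_z) = arctan(0.257/0.109) = 67.1°.
Dip direction = azimuth of (n_x, n_y) = atan2(-0.196, 0.166) = 310°.

true dip 67°, dip direction 310°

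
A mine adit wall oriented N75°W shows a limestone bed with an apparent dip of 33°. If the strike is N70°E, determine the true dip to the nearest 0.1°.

β = acute angle between strike N70°E and section N75°W = 35°.
tan(true dip) = tan 33° / sin 35° = 1.1322
true dip = arctan 1.1322 = 48.55°

48.5°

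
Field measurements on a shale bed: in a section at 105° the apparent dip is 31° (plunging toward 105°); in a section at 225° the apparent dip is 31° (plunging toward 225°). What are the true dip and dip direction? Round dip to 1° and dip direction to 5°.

true dip 50°, dip direction 165°

Represent each trace as a vector plunging at its apparent dip toward its trend (east-north-up frame): v₁ = (0.828, -0.222, -0.515), v₂ = (-0.606, -0.606, -0.515).
n = v₁ × v₂ = (0.198, -0.739, 0.636) (taken with n_z > 0).
Dip δ = arctan(|n_h|/n_z) = arctan(0.765/0.636) = 50.2°.
Dip direction = atan2(0.198, -0.739) = 165° (azimuth of n's horizontal projection).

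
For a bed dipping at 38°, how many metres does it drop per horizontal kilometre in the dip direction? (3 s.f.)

drop per km = 1000 × tan 38° = 1000 × 0.7813

781 m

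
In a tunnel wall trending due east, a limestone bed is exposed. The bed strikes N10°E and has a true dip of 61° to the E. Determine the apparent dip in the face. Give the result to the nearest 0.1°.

60.6°

The section lies 80° from the strike.
tan α = tan 61° × sin 80° = 1.8040 × 0.9848 = 1.7766
α = arctan(1.7766) = 60.63°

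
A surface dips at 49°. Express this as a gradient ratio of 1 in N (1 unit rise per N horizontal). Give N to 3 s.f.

1 : N means tan θ = 1/N, so N = 1/tan 49° = 1/1.1504

1 in 0.869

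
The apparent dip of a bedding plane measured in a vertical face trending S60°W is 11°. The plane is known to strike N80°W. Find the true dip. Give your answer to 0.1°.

16.8°

The section is 40° from the strike.
tan δ = tan α / sin β = tan 11° / sin 40° = 0.1944 / 0.6428 = 0.3024
δ = arctan(0.3024) = 16.83°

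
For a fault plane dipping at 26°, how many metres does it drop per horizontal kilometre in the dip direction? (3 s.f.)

drop per km = 1000 × tan 26° = 1000 × 0.4877

488 m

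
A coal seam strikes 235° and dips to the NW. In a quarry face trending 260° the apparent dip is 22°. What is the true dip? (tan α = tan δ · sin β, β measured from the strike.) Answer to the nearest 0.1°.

β = acute angle between strike 235° and section 260° = 25°.
tan(true dip) = tan 22° / sin 25° = 0.9560
δ = arctan(0.9560) = 43.71°

43.7°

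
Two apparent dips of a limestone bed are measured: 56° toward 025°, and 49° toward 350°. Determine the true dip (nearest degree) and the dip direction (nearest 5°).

The two traces are lines in the plane: v₁ = (sin 25°·cos 56°, cos 25°·cos 56°, −sin 56°), v₂ = (sin 350°·cos 49°, cos 350°·cos 49°, −sin 49°).
n = v₁ × v₂ = (0.153, 0.273, 0.210) (taken with n_z > 0).
tan δ = √(n_x²+n_y²)/n_z = 0.313/0.210, so δ = 56.1°.
The horizontal component of n points toward azimuth atan2(n_x, n_y) = 29°, the dip direction.

true dip 56°, dip direction 030°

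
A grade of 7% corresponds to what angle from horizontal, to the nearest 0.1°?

4.0°

tan θ = 7/100 = 0.0700
θ = arctan(0.0700) = 4.00°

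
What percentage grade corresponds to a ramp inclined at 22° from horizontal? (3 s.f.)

40.4%

grade % = 100 × tan 22° = 100 × 0.4040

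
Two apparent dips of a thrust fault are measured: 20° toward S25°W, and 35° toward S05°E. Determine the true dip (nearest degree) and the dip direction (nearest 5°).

true dip 40°, dip direction 140°

Represent each trace as a vector plunging at its apparent dip toward its trend (east-north-up frame): v₁ = (-0.397, -0.852, -0.342), v₂ = (0.071, -0.816, -0.574).
n = v₁ × v₂ = (0.209, -0.252, 0.385) (taken with n_z > 0).
tan δ = √(n_x²+n_y²)/n_z = 0.328/0.385, so δ = 40.4°.
Dip direction = atan2(0.209, -0.252) = 140° (azimuth of n's horizontal projection).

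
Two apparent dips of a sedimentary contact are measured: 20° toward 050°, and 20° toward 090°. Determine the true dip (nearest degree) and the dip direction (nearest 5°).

Represent each trace as a vector plunging at its apparent dip toward its trend (east-north-up frame): v₁ = (0.720, 0.604, -0.342), v₂ = (0.940, 0.000, -0.342).
The plane normal is n = v₁ × v₂ ∝ (0.207, 0.075, 0.568).
Dip δ = arctan(|n_h|/n_z) = arctan(0.220/0.568) = 21.2°.
Dip direction = atan2(0.207, 0.075) = 70° (azimuth of n's horizontal projection).

true dip 21°, dip direction 070°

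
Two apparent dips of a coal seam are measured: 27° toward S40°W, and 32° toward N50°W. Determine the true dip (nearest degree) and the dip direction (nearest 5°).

true dip 39°, dip direction 270°

Represent each trace as a vector plunging at its apparent dip toward its trend (east-north-up frame): v₁ = (-0.573, -0.683, -0.454), v₂ = (-0.650, 0.545, -0.530).
Cross product v₁ × v₂ gives the pole to the plane: n ∝ (-0.609, 0.009, 0.756).
tan δ = √(n_x²+n_y²)/n_z = 0.609/0.756, so δ = 38.9°.
Dip direction = azimuth of (n_x, n_y) = atan2(-0.609, 0.009) = 271°.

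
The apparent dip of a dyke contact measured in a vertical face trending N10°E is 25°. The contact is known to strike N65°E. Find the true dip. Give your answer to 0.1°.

β = acute angle between strike N65°E and section N10°E = 55°.
tan δ = tan α / sin β = tan 25° / sin 55° = 0.4663 / 0.8192 = 0.5693
true dip = arctan 0.5693 = 29.65°

29.7°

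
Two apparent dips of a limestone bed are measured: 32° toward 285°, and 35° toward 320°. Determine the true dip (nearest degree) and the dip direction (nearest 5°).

true dip 35°, dip direction 315°

Represent each trace as a vector plunging at its apparent dip toward its trend (east-north-up frame): v₁ = (-0.819, 0.219, -0.530), v₂ = (-0.527, 0.628, -0.574).
The plane normal is n = v₁ × v₂ ∝ (-0.207, 0.191, 0.398).
tan δ = √(n_x²+n_y²)/n_z = 0.281/0.398, so δ = 35.2°.
The horizontal component of n points toward azimuth atan2(n_x, n_y) = 313°, the dip direction.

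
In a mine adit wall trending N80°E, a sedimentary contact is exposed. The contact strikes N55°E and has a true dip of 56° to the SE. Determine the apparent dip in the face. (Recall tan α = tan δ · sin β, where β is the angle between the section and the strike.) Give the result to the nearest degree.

32°

The section lies 25° from the strike.
tan(apparent dip) = tan 56° · sin 25° = 0.6266
apparent dip = arctan 0.6266 = 32.07°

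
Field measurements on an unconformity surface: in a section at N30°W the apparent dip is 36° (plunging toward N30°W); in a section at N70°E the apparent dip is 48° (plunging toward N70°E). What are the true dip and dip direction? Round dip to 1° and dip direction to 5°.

true dip 55°, dip direction 030°

Each apparent-dip line lies in the plane. As unit vectors (x east, y north, z up), v₁ plunges 36°→N30°W and v₂ plunges 48°→N70°E.
The plane normal is n = v₁ × v₂ ∝ (0.386, 0.670, 0.533).
tan δ = √(n_x²+n_y²)/n_z = 0.773/0.533, so δ = 55.4°.
Dip direction = azimuth of (n_x, n_y) = atan2(0.386, 0.670) = 30°.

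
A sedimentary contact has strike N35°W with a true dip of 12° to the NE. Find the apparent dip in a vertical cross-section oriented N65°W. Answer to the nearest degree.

Angle between strike (N35°W) and section (N65°W): β = 30°.
tan(apparent dip) = tan 12° · sin 30° = 0.1063
apparent dip = arctan 0.1063 = 6.07°

6°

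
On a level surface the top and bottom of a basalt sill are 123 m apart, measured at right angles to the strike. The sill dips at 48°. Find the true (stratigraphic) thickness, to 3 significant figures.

91.4 m

True thickness t = w · sin(dip) = 123 × sin 48°
t = 123 × 0.7431 = 91.407 m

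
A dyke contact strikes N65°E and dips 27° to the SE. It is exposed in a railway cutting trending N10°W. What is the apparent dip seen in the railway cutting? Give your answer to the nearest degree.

26°

Angle between strike (N65°E) and section (N10°W): β = 75°.
tan α = tan 27° × sin 75° = 0.5095 × 0.9659 = 0.4922
α = arctan(0.4922) = 26.20°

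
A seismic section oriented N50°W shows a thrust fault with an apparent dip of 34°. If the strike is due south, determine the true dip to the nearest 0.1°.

41.4°

The section is 50° from the strike.
tan(true dip) = tan 34° / sin 50° = 0.8805
δ = arctan(0.8805) = 41.36°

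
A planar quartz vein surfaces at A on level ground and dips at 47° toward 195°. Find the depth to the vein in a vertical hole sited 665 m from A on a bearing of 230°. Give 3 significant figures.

The hole lies 35° from the dip direction, so the down-dip offset is 665 × cos 35° = 544.74 m.
Depth = down-dip offset × tan(dip) = 544.74 × tan 47° = 544.74 × 1.0724
Depth = 584.16 m

584 m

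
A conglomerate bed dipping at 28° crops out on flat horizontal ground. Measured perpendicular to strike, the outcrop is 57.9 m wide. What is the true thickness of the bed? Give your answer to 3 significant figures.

True thickness t = w · sin(dip) = 57.9 × sin 28°
t = 57.9 × 0.4695 = 27.182 m

27.2 m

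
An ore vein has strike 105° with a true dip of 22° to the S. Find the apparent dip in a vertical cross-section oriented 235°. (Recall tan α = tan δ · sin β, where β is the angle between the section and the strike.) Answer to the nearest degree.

The section lies 50° from the strike.
tan α = tan 22° × sin 50° = 0.4040 × 0.7660 = 0.3095
α = arctan(0.3095) = 17.20°

17°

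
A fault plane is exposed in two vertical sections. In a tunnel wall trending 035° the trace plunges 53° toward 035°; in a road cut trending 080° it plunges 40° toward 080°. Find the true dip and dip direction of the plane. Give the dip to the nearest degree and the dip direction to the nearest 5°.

true dip 53°, dip direction 030°

Represent each trace as a vector plunging at its apparent dip toward its trend (east-north-up frame): v₁ = (0.345, 0.493, -0.799), v₂ = (0.754, 0.133, -0.643).
The plane normal is n = v₁ × v₂ ∝ (0.211, 0.381, 0.326).
Dip δ = arctan(|n_h|/n_z) = arctan(0.435/0.326) = 53.2°.
Dip direction = atan2(0.211, 0.381) = 29° (azimuth of n's horizontal projection).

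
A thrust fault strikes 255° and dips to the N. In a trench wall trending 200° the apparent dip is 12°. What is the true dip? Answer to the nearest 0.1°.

14.5°

The section is 55° from the strike.
tan(true dip) = tan 12° / sin 55° = 0.2595
true dip = arctan 0.2595 = 14.55°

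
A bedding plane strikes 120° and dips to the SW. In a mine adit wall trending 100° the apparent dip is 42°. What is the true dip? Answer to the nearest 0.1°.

The section is 20° from the strike.
tan δ = tan α / sin β = tan 42° / sin 20° = 0.9004 / 0.3420 = 2.6326
δ = arctan(2.6326) = 69.20°

69.2°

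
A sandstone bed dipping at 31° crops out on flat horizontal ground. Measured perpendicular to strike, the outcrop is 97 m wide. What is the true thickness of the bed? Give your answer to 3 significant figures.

True thickness t = w · sin(dip) = 97 × sin 31°
t = 97 × 0.5150 = 49.959 m

50.0 m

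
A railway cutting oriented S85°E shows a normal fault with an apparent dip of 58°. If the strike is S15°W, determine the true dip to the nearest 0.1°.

58.4°

β = acute angle between strike S15°W and section S85°E = 80°.
tan(true dip) = tan 58° / sin 80° = 1.6250
true dip = arctan 1.6250 = 58.39°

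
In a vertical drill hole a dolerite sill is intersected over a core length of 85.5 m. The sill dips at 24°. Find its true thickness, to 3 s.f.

78.1 m

True thickness t = h · cos(dip) = 85.5 × cos 24°
t = 85.5 × 0.9135 = 78.108 m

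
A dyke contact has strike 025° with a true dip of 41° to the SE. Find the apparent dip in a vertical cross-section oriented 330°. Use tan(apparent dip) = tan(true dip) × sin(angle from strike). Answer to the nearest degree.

The section lies 55° from the strike.
tan α = tan 41° × sin 55° = 0.8693 × 0.8192 = 0.7121
apparent dip = arctan 0.7121 = 35.45°

35°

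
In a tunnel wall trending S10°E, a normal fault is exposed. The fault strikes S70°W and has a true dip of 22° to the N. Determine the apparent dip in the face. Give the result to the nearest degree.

22°

Angle between strike (S70°W) and section (S10°E): β = 80°.
tan(apparent dip) = tan 22° · sin 80° = 0.3979
α = arctan(0.3979) = 21.70°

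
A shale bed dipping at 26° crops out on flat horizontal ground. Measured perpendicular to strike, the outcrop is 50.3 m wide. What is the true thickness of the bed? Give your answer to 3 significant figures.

True thickness t = w · sin(dip) = 50.3 × sin 26°
t = 50.3 × 0.4384 = 22.050 m

22.1 m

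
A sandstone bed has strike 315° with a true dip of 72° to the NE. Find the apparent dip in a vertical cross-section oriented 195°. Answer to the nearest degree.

The strike is 315° and the section trends 195°; the acute angle between them is β = 60°.
tan(apparent dip) = tan 72° · sin 60° = 2.6654
α = arctan(2.6654) = 69.43°

69°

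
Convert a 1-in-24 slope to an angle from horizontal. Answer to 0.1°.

2.4°

tan θ = 1/24 = 0.0417
θ = arctan(0.0417) = 2.39°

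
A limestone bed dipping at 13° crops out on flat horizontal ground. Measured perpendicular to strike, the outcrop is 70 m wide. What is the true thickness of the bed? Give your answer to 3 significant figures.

15.7 m

True thickness t = w · sin(dip) = 70 × sin 13°
t = 70 × 0.2250 = 15.747 m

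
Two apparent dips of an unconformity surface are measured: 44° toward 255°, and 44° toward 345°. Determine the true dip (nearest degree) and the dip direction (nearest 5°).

true dip 54°, dip direction 300°

Each apparent-dip line lies in the plane. As unit vectors (x east, y north, z up), v₁ plunges 44°→255° and v₂ plunges 44°→345°.
The plane normal is n = v₁ × v₂ ∝ (-0.612, 0.353, 0.517).
Dip δ = arctan(|n_h|/n_z) = arctan(0.707/0.517) = 53.8°.
Dip direction = atan2(-0.612, 0.353) = 300° (azimuth of n's horizontal projection).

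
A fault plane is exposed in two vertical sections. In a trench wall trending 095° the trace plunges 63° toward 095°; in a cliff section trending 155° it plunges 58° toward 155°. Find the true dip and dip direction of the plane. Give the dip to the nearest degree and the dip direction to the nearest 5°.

Represent each trace as a vector plunging at its apparent dip toward its trend (east-north-up frame): v₁ = (0.452, -0.040, -0.891), v₂ = (0.224, -0.480, -0.848).
Cross product v₁ × v₂ gives the pole to the plane: n ∝ (0.394, -0.184, 0.208).
Dip δ = arctan(|n_h|/n_z) = arctan(0.435/0.208) = 64.4°.
The horizontal component of n points toward azimuth atan2(n_x, n_y) = 115°, the dip direction.

true dip 64°, dip direction 115°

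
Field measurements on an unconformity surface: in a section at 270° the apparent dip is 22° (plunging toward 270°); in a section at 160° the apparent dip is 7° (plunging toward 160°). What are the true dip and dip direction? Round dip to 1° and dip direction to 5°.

true dip 26°, dip direction 235°

Represent each trace as a vector plunging at its apparent dip toward its trend (east-north-up frame): v₁ = (-0.927, -0.000, -0.375), v₂ = (0.339, -0.933, -0.122).
n = v₁ × v₂ = (-0.349, -0.240, 0.865) (taken with n_z > 0).
True dip = arccos(n_z / |n|) = arccos(0.8979) = 26.1°.
The horizontal component of n points toward azimuth atan2(n_x, n_y) = 235°, the dip direction.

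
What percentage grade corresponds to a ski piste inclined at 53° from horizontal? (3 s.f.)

grade % = 100 × tan 53° = 100 × 1.3270

133%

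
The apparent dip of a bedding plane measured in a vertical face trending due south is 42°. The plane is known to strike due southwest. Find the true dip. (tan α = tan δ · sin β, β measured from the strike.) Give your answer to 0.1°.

51.9°

β = acute angle between strike due southwest and section due south = 45°.
tan(true dip) = tan 42° / sin 45° = 1.2734
δ = arctan(1.2734) = 51.86°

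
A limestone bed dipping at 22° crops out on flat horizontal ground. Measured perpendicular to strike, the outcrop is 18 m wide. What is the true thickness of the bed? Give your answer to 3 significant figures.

True thickness t = w · sin(dip) = 18 × sin 22°
t = 18 × 0.3746 = 6.743 m

6.74 m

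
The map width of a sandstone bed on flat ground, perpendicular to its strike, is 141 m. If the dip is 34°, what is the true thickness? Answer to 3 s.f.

78.8 m

True thickness t = w · sin(dip) = 141 × sin 34°
t = 141 × 0.5592 = 78.846 m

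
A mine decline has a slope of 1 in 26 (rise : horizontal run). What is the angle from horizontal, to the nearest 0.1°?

tan θ = 1/26 = 0.0385
θ = arctan(0.0385) = 2.20°

2.2°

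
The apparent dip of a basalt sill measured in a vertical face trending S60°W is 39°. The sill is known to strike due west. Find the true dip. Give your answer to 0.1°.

58.3°

The section is 30° from the strike.
tan δ = tan α / sin β = tan 39° / sin 30° = 0.8098 / 0.5000 = 1.6196
true dip = arctan 1.6196 = 58.31°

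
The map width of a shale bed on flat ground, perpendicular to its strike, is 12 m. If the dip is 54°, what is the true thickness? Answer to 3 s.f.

9.71 m

True thickness t = w · sin(dip) = 12 × sin 54°
t = 12 × 0.8090 = 9.708 m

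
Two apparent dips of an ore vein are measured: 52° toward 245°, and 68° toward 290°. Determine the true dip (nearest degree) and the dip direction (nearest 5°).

true dip 69°, dip direction 305°

The two traces are lines in the plane: v₁ = (sin 245°·cos 52°, cos 245°·cos 52°, −sin 52°), v₂ = (sin 290°·cos 68°, cos 290°·cos 68°, −sin 68°).
The plane normal is n = v₁ × v₂ ∝ (-0.342, 0.240, 0.163).
tan δ = √(n_x²+n_y²)/n_z = 0.418/0.163, so δ = 68.7°.
Dip direction = atan2(-0.342, 0.240) = 305° (azimuth of n's horizontal projection).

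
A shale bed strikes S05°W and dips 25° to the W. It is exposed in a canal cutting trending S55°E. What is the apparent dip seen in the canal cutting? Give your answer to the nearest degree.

22°

Angle between strike (S05°W) and section (S55°E): β = 60°.
tan(apparent dip) = tan 25° · sin 60° = 0.4038
apparent dip = arctan 0.4038 = 21.99°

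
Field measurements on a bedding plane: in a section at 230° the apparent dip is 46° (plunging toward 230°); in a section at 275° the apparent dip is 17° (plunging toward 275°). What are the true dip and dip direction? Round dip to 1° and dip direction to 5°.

Represent each trace as a vector plunging at its apparent dip toward its trend (east-north-up frame): v₁ = (-0.532, -0.447, -0.719), v₂ = (-0.953, 0.083, -0.292).
The plane normal is n = v₁ × v₂ ∝ (-0.191, -0.530, 0.470).
True dip = arccos(n_z / |n|) = arccos(0.6407) = 50.2°.
Dip direction = azimuth of (n_x, n_y) = atan2(-0.191, -0.530) = 200°.

true dip 50°, dip direction 200°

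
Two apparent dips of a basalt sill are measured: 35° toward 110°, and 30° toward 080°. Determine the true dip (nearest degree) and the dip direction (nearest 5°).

true dip 35°, dip direction 115°

The two traces are lines in the plane: v₁ = (sin 110°·cos 35°, cos 110°·cos 35°, −sin 35°), v₂ = (sin 80°·cos 30°, cos 80°·cos 30°, −sin 30°).
Cross product v₁ × v₂ gives the pole to the plane: n ∝ (0.226, -0.104, 0.355).
Dip δ = arctan(|n_h|/n_z) = arctan(0.249/0.355) = 35.1°.
The horizontal component of n points toward azimuth atan2(n_x, n_y) = 115°, the dip direction.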